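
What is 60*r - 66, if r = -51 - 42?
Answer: -5646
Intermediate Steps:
r = -93
60*r - 66 = 60*(-93) - 66 = -5580 - 66 = -5646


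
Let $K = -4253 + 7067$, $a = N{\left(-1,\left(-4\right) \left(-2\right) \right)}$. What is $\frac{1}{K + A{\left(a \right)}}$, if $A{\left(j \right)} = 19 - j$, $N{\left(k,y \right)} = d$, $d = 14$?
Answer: $\frac{1}{2819} \approx 0.00035474$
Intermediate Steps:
$N{\left(k,y \right)} = 14$
$a = 14$
$K = 2814$
$\frac{1}{K + A{\left(a \right)}} = \frac{1}{2814 + \left(19 - 14\right)} = \frac{1}{2814 + 5} = \frac{1}{2819}$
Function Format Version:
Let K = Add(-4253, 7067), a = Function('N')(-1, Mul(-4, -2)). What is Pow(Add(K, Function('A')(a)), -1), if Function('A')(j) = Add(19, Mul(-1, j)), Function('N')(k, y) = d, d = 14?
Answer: Rational(1, 2819) ≈ 0.00035474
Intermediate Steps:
Function('N')(k, y) = 14
a = 14
K = 2814
Pow(Add(K, Function('A')(a)), -1) = Pow(Add(2814, Add(19, Mul(-1, 14))), -1) = Pow(Add(2814, Add(19, -14)), -1) = Pow(Add(2814, 5), -1) = Pow(2819, -1) = Rational(1, 2819)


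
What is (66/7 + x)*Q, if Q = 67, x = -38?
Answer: -13400/7 ≈ -1914.3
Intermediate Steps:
(66/7 + x)*Q = (66/7 - 38)*67 = -200/7*67 = -13400/7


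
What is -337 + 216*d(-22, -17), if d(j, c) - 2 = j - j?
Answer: 95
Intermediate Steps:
d(j, c) = 2 (d(j, c) = 2 + (j - j) = 2 + 0 = 2)
-337 + 216*d(-22, -17) = -337 + 216*2 = -337 + 432 = 95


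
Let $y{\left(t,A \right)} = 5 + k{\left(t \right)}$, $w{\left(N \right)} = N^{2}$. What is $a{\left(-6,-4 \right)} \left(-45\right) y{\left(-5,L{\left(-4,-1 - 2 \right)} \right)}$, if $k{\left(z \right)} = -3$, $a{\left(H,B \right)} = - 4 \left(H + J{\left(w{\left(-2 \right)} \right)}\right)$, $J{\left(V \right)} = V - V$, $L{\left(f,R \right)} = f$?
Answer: $-2160$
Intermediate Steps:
$J{\left(V \right)} = 0$
$a{\left(H,B \right)} = - 4 H$ ($a{\left(H,B \right)} = - 4 \left(H + 0\right) = - 4 H$)
$y{\left(t,A \right)} = 2$ ($y{\left(t,A \right)} = 5 - 3 = 2$)
$a{\left(-6,-4 \right)} \left(-45\right) y{\left(-5,L{\left(-4,-1 - 2 \right)} \right)} = \left(-4\right) \left(-6\right) \left(-45\right) 2 = 24 \left(-45\right) 2 = \left(-1080\right) 2 = -2160$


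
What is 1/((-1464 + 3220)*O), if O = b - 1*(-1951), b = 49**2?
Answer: 1/7642112 ≈ 1.3085e-7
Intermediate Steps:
b = 2401
O = 4352 (O = 2401 - 1*(-1951) = 2401 + 1951 = 4352)
1/((-1464 + 3220)*O) = 1/((-1464 + 3220)*4352) = (1/4352)/1756 = (1/1756)*(1/4352) = 1/7642112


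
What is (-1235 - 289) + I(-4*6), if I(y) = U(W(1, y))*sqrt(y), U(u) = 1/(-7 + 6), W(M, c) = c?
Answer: -1524 - 2*I*sqrt(6) ≈ -1524.0 - 4.899*I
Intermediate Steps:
U(u) = -1 (U(u) = 1/(-1) = -1)
I(y) = -sqrt(y)
(-1235 - 289) + I(-4*6) = (-1235 - 289) - sqrt(-4*6) = -1524 - sqrt(-24) = -1524 - 2*I*sqrt(6)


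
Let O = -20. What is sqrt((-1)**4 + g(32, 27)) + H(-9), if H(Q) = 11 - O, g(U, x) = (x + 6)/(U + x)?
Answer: 31 + 2*sqrt(1357)/59 ≈ 32.249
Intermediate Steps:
g(U, x) = (6 + x)/(U + x)
H(Q) = 31 (H(Q) = 11 - 1*(-20) = 11 + 20 = 31)
sqrt((-1)**4 + g(32, 27)) + H(-9) = sqrt((-1)**4 + (6 + 27)/(32 + 27)) + 31 = sqrt(1 + 33/59) + 31 = sqrt(92/59) + 31 = 2*sqrt(1357)/59 + 31 = 31 + 2*sqrt(1357)/59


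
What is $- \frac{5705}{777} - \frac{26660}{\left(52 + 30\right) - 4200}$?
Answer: $- \frac{198455}{228549} \approx -0.86833$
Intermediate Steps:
$- \frac{5705}{777} - \frac{26660}{\left(52 + 30\right) - 4200} = \left(-5705\right) \frac{1}{777} - \frac{26660}{82 - 4200} = - \frac{815}{111} - \frac{26660}{-4118} = - \frac{815}{111} - - \frac{13330}{2059} = - \frac{815}{111} + \frac{13330}{2059} = - \frac{198455}{228549}$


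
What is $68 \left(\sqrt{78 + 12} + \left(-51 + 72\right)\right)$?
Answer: $1428 + 204 \sqrt{10} \approx 2073.1$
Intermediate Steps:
$68 \left(\sqrt{78 + 12} + \left(-51 + 72\right)\right) = 68 \left(\sqrt{90} + 21\right) = 68 \left(3 \sqrt{10} + 21\right) = 68 \left(21 + 3 \sqrt{10}\right) = 1428 + 204 \sqrt{10}$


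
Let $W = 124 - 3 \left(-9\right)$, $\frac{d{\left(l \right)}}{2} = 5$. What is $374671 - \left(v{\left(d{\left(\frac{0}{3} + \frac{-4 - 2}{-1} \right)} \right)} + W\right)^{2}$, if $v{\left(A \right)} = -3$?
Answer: $352767$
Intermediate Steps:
$d{\left(l \right)} = 10$ ($d{\left(l \right)} = 2 \cdot 5 = 10$)
$W = 151$ ($W = 124 - -27 = 124 + 27 = 151$)
$374671 - \left(v{\left(d{\left(\frac{0}{3} + \frac{-4 - 2}{-1} \right)} \right)} + W\right)^{2} = 374671 - \left(-3 + 151\right)^{2} = 374671 - 148^{2} = 374671 - 21904 = 352767$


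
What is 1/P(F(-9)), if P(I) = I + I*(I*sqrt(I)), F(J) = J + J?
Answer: -1/104994 - 3*I*sqrt(2)/5833 ≈ -9.5244e-6 - 0.00072735*I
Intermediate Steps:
F(J) = 2*J
P(I) = I + I**(5/2) (P(I) = I + I*I**(3/2) = I + I**(5/2))
1/P(F(-9)) = 1/(2*(-9) + (2*(-9))**(5/2)) = 1/(-18 + (-18)**(5/2)) = 1/(-18 + 972*I*sqrt(2))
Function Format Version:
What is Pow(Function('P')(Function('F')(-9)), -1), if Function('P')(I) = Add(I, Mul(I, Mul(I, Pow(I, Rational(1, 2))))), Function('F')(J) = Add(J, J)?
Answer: Add(Rational(-1, 104994), Mul(Rational(-3, 5833), I, Pow(2, Rational(1, 2)))) ≈ Add(-9.5244e-6, Mul(-0.00072735, I))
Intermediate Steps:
Function('F')(J) = Mul(2, J)
Function('P')(I) = Add(I, Pow(I, Rational(5, 2))) (Function('P')(I) = Add(I, Mul(I, Pow(I, Rational(3, 2)))) = Add(I, Pow(I, Rational(5, 2))))
Pow(Function('P')(Function('F')(-9)), -1) = Pow(Add(Mul(2, -9), Pow(Mul(2, -9), Rational(5, 2))), -1) = Pow(Add(-18, Pow(-18, Rational(5, 2))), -1) = Pow(Add(-18, Mul(972, I, Pow(2, Rational(1, 2)))), -1)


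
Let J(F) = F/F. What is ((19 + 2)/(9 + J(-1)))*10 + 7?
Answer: 28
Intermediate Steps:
J(F) = 1
((19 + 2)/(9 + J(-1)))*10 + 7 = ((19 + 2)/(9 + 1))*10 + 7 = (21/10)*10 + 7 = 21 + 7 = 28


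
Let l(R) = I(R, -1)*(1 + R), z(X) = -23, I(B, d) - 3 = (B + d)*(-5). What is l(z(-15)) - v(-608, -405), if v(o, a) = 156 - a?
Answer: -3267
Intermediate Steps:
I(B, d) = 3 - 5*B - 5*d (I(B, d) = 3 + (B + d)*(-5) = 3 + (-5*B - 5*d) = 3 - 5*B - 5*d)
l(R) = (1 + R)*(8 - 5*R) (l(R) = (3 - 5*R - 5*(-1))*(1 + R) = (3 - 5*R + 5)*(1 + R) = (8 - 5*R)*(1 + R) = (1 + R)*(8 - 5*R))
l(z(-15)) - v(-608, -405) = -(1 - 23)*(-8 + 5*(-23)) - (156 - 1*(-405)) = -1*(-22)*(-8 - 115) - (156 + 405) = -1*(-22)*(-123) - 1*561 = -2706 - 561 = -3267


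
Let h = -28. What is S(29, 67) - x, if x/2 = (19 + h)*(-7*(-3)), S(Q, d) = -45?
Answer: 333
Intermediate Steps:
x = -378 (x = 2*((19 - 28)*(-7*(-3))) = 2*(-9*21) = 2*(-189) = -378)
S(29, 67) - x = -45 - 1*(-378) = -45 + 378 = 333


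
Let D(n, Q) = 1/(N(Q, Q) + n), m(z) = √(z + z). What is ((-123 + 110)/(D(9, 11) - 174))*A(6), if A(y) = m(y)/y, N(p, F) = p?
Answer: 260*√3/10437 ≈ 0.043148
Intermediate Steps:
m(z) = √2*√z (m(z) = √(2*z) = √2*√z)
D(n, Q) = 1/(Q + n)
A(y) = √2/√y (A(y) = (√2*√y)/y = √2/√y)
((-123 + 110)/(D(9, 11) - 174))*A(6) = ((-123 + 110)/(1/(11 + 9) - 174))*(√2/√6) = (-13/(1/20 - 174))*(√2*(√6/6)) = (-13/(1/20 - 174))*(√3/3) = (-13/(-3479/20))*(√3/3) = (-13*(-20/3479))*(√3/3) = 260*(√3/3)/3479 = 260*√3/10437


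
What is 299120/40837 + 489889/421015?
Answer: 145939603893/17192989555 ≈ 8.4883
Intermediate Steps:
299120/40837 + 489889/421015 = 145939603893/17192989555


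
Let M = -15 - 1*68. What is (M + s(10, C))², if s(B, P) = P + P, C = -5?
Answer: 8649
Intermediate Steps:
s(B, P) = 2*P
M = -83 (M = -15 - 68 = -83)
(M + s(10, C))² = (-83 + 2*(-5))² = (-83 - 10)² = (-93)² = 8649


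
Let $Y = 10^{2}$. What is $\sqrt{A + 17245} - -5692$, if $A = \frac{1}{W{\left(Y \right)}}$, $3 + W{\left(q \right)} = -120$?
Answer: $5692 + \frac{\sqrt{260899482}}{123} \approx 5823.3$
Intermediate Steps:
$Y = 100$
$W{\left(q \right)} = -123$ ($W{\left(q \right)} = -3 - 120 = -123$)
$A = - \frac{1}{123}$ ($A = \frac{1}{-123} = - \frac{1}{123} \approx -0.0081301$)
$\sqrt{A + 17245} - -5692 = \sqrt{- \frac{1}{123} + 17245} - -5692 = \sqrt{\frac{2121134}{123}} + 5692 = \frac{\sqrt{260899482}}{123} + 5692 = 5692 + \frac{\sqrt{260899482}}{123}$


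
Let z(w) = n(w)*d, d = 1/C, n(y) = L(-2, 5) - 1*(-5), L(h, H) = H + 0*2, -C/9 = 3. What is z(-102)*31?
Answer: -310/27 ≈ -11.481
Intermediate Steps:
C = -27 (C = -9*3 = -27)
L(h, H) = H (L(h, H) = H + 0 = H)
n(y) = 10 (n(y) = 5 - 1*(-5) = 5 + 5 = 10)
d = -1/27 (d = 1/(-27) = -1/27 ≈ -0.037037)
z(w) = -10/27 (z(w) = 10*(-1/27) = -10/27)
z(-102)*31 = -10/27*31 = -310/27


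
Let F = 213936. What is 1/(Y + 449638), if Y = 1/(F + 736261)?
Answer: 950197/427244678687 ≈ 2.2240e-6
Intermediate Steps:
Y = 1/950197 (Y = 1/(213936 + 736261) = 1/950197 ≈ 1.0524e-6)
1/(Y + 449638) = 1/(1/950197 + 449638) = 1/(427244678687/950197) = 950197/427244678687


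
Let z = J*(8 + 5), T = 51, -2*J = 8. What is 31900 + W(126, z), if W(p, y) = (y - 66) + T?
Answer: 31833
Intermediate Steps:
J = -4 (J = -1/2*8 = -4)
z = -52 (z = -4*(8 + 5) = -4*13 = -52)
W(p, y) = -15 + y (W(p, y) = (y - 66) + 51 = (-66 + y) + 51 = -15 + y)
31900 + W(126, z) = 31900 + (-15 - 52) = 31900 - 67 = 31833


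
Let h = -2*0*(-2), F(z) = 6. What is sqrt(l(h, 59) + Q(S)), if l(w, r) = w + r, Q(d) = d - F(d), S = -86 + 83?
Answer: 5*sqrt(2) ≈ 7.0711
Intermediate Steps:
S = -3
Q(d) = -6 + d (Q(d) = d - 1*6 = d - 6 = -6 + d)
h = 0 (h = 0*(-2) = 0)
l(w, r) = r + w
sqrt(l(h, 59) + Q(S)) = sqrt((59 + 0) + (-6 - 3)) = sqrt(59 - 9) = sqrt(50) = 5*sqrt(2)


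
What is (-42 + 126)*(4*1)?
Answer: 336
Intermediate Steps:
(-42 + 126)*(4*1) = 84*4 = 336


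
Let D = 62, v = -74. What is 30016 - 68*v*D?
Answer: 342000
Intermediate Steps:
30016 - 68*v*D = 30016 - 68*(-74)*62 = 30016 - (-5032)*62 = 30016 - 1*(-311984) = 30016 + 311984 = 342000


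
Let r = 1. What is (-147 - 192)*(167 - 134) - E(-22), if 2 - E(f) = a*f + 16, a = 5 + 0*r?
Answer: -11283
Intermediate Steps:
a = 5 (a = 5 + 0*1 = 5 + 0 = 5)
E(f) = -14 - 5*f (E(f) = 2 - (5*f + 16) = 2 - (16 + 5*f) = 2 + (-16 - 5*f) = -14 - 5*f)
(-147 - 192)*(167 - 134) - E(-22) = (-147 - 192)*(167 - 134) - (-14 - 5*(-22)) = -339*33 - (-14 + 110) = -11187 - 1*96 = -11187 - 96 = -11283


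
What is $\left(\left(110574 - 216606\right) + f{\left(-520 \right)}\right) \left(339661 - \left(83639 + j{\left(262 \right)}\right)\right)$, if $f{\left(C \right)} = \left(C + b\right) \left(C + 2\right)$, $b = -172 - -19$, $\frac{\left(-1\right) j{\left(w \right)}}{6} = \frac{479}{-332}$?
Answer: $\frac{5154650995565}{83} \approx 6.2104 \cdot 10^{10}$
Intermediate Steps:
$j{\left(w \right)} = \frac{1437}{166}$ ($j{\left(w \right)} = - 6 \frac{479}{-332} = - 6 \cdot 479 \left(- \frac{1}{332}\right) = \left(-6\right) \left(- \frac{479}{332}\right) = \frac{1437}{166}$)
$b = -153$ ($b = -172 + 19 = -153$)
$f{\left(C \right)} = \left(-153 + C\right) \left(2 + C\right)$ ($f{\left(C \right)} = \left(C - 153\right) \left(C + 2\right) = \left(-153 + C\right) \left(2 + C\right)$)
$\left(\left(110574 - 216606\right) + f{\left(-520 \right)}\right) \left(339661 - \left(83639 + j{\left(262 \right)}\right)\right) = \left(\left(110574 - 216606\right) - \left(-78214 - 270400\right)\right) \left(339661 - \frac{13885511}{166}\right) = \left(\left(110574 - 216606\right) + \left(-306 + 270400 + 78520\right)\right) \left(339661 - \frac{13885511}{166}\right) = \left(-106032 + 348614\right) \left(339661 - \frac{13885511}{166}\right) = 242582 \cdot \frac{42498215}{166} = \frac{5154650995565}{83}$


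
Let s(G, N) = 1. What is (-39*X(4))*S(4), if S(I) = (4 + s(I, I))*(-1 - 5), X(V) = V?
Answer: 4680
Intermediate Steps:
S(I) = -30 (S(I) = (4 + 1)*(-1 - 5) = 5*(-6) = -30)
(-39*X(4))*S(4) = -39*4*(-30) = -156*(-30) = 4680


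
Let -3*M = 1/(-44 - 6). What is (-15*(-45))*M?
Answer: 9/2 ≈ 4.5000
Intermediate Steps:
M = 1/150 (M = -1/(3*(-44 - 6)) = -⅓/(-50) = -⅓*(-1/50) = 1/150 ≈ 0.0066667)
(-15*(-45))*M = -15*(-45)*(1/150) = 675*(1/150) = 9/2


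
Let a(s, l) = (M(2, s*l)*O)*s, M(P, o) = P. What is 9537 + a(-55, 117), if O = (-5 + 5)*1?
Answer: 9537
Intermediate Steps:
O = 0 (O = 0*1 = 0)
a(s, l) = 0 (a(s, l) = (2*0)*s = 0*s = 0)
9537 + a(-55, 117) = 9537 + 0 = 9537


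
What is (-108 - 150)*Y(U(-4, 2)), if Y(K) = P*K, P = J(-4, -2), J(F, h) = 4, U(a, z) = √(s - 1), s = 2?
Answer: -1032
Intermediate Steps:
U(a, z) = 1 (U(a, z) = √(2 - 1) = √1 = 1)
P = 4
Y(K) = 4*K
(-108 - 150)*Y(U(-4, 2)) = (-108 - 150)*(4*1) = -258*4 = -1032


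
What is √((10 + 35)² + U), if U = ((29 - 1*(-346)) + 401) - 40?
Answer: √2761 ≈ 52.545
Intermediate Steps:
U = 736 (U = ((29 + 346) + 401) - 40 = (375 + 401) - 40 = 776 - 40 = 736)
√((10 + 35)² + U) = √((10 + 35)² + 736) = √(45² + 736) = √(2025 + 736) = √2761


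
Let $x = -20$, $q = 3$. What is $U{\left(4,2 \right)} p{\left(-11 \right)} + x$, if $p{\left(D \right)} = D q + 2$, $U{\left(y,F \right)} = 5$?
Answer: $-175$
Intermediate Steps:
$p{\left(D \right)} = 2 + 3 D$ ($p{\left(D \right)} = D 3 + 2 = 3 D + 2 = 2 + 3 D$)
$U{\left(4,2 \right)} p{\left(-11 \right)} + x = 5 \left(2 + 3 \left(-11\right)\right) - 20 = 5 \left(2 - 33\right) - 20 = 5 \left(-31\right) - 20 = -155 - 20 = -175$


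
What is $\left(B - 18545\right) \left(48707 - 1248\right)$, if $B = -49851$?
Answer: $-3246005764$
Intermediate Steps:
$\left(B - 18545\right) \left(48707 - 1248\right) = \left(-49851 - 18545\right) \left(48707 - 1248\right) = \left(-68396\right) 47459 = -3246005764$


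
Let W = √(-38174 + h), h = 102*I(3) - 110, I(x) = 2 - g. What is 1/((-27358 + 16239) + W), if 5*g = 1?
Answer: -55595/618351307 - I*√952510/618351307 ≈ -8.9908e-5 - 1.5783e-6*I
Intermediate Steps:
g = ⅕ (g = (⅕)*1 = ⅕ ≈ 0.20000)
I(x) = 9/5 (I(x) = 2 - 1*⅕ = 2 - ⅕ = 9/5)
h = 368/5 (h = 102*(9/5) - 110 = 918/5 - 110 = 368/5 ≈ 73.600)
W = I*√952510/5 (W = √(-38174 + 368/5) = √(-190502/5) = I*√952510/5 ≈ 195.19*I)
1/((-27358 + 16239) + W) = 1/((-27358 + 16239) + I*√952510/5) = 1/(-11119 + I*√952510/5)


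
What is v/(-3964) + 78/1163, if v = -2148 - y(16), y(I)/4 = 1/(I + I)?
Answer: 22459691/36881056 ≈ 0.60898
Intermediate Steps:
y(I) = 2/I (y(I) = 4/(I + I) = 4/((2*I)) = 4*(1/(2*I)) = 2/I)
v = -17185/8 (v = -2148 - 2/16 = -2148 - 1*1/8 = -2148 - 1/8 = -17185/8 ≈ -2148.1)
v/(-3964) + 78/1163 = -17185/8/(-3964) + 78/1163 = -17185/8*(-1/3964) + 78*(1/1163) = 17185/31712 + 78/1163 = 22459691/36881056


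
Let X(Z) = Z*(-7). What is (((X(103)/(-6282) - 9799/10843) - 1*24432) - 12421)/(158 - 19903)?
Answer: 2510322589793/1344945009870 ≈ 1.8665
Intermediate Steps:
X(Z) = -7*Z
(((X(103)/(-6282) - 9799/10843) - 1*24432) - 12421)/(158 - 19903) = (((-7*103/(-6282) - 9799/10843) - 1*24432) - 12421)/(158 - 19903) = (((-721*(-1/6282) - 9799*1/10843) - 24432) - 12421)/(-19745) = (((721/6282 - 9799/10843) - 24432) - 12421)*(-1/19745) = ((-53739515/68115726 - 24432) - 12421)*(-1/19745) = (-1664257157147/68115726 - 12421)*(-1/19745) = -2510322589793/68115726*(-1/19745) = 2510322589793/1344945009870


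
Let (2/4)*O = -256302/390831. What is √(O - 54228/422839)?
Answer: 12*I*√30341138584267896371/55086196403 ≈ 1.1999*I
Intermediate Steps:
O = -170868/130277 (O = 2*(-256302/390831) = 2*(-256302*1/390831) = 2*(-85434/130277) = -170868/130277 ≈ -1.3116)
√(O - 54228/422839) = √(-170868/130277 - 54228/422839) = √(-79314315408/55086196403) = 12*I*√30341138584267896371/55086196403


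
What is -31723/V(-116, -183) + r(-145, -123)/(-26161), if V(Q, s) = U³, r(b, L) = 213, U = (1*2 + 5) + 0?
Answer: -829978462/8973223 ≈ -92.495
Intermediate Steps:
U = 7 (U = (2 + 5) + 0 = 7 + 0 = 7)
V(Q, s) = 343 (V(Q, s) = 7³ = 343)
-31723/V(-116, -183) + r(-145, -123)/(-26161) = -31723/343 + 213/(-26161) = -31723*1/343 + 213*(-1/26161) = -31723/343 - 213/26161 = -829978462/8973223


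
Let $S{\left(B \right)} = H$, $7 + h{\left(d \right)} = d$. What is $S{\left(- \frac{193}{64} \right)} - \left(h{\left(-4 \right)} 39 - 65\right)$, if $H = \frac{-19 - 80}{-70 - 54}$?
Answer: $\frac{61355}{124} \approx 494.8$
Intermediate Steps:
$h{\left(d \right)} = -7 + d$
$H = \frac{99}{124}$ ($H = - \frac{99}{-124} = \left(-99\right) \left(- \frac{1}{124}\right) = \frac{99}{124} \approx 0.79839$)
$S{\left(B \right)} = \frac{99}{124}$
$S{\left(- \frac{193}{64} \right)} - \left(h{\left(-4 \right)} 39 - 65\right) = \frac{99}{124} - \left(\left(-7 - 4\right) 39 - 65\right) = \frac{99}{124} - \left(\left(-11\right) 39 - 65\right) = \frac{99}{124} - \left(-429 - 65\right) = \frac{99}{124} - -494 = \frac{99}{124} + 494 = \frac{61355}{124}$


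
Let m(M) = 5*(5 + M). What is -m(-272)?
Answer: 1335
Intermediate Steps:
m(M) = 25 + 5*M
-m(-272) = -(25 + 5*(-272)) = -(25 - 1360) = -1*(-1335) = 1335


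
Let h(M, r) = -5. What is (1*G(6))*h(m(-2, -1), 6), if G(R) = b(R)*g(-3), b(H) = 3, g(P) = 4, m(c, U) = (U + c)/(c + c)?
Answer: -60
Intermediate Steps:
m(c, U) = (U + c)/(2*c) (m(c, U) = (U + c)/((2*c)) = (U + c)*(1/(2*c)) = (U + c)/(2*c))
G(R) = 12 (G(R) = 3*4 = 12)
(1*G(6))*h(m(-2, -1), 6) = (1*12)*(-5) = 12*(-5) = -60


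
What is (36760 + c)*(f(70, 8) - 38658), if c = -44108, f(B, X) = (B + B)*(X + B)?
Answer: 203818824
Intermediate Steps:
f(B, X) = 2*B*(B + X) (f(B, X) = (2*B)*(B + X) = 2*B*(B + X))
(36760 + c)*(f(70, 8) - 38658) = (36760 - 44108)*(2*70*(70 + 8) - 38658) = -7348*(2*70*78 - 38658) = -7348*(10920 - 38658) = -7348*(-27738) = 203818824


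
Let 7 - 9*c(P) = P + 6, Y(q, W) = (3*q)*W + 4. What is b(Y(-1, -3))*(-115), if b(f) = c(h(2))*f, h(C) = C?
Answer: 1495/9 ≈ 166.11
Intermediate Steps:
Y(q, W) = 4 + 3*W*q (Y(q, W) = 3*W*q + 4 = 4 + 3*W*q)
c(P) = 1/9 - P/9 (c(P) = 7/9 - (P + 6)/9 = 7/9 - (6 + P)/9 = 7/9 + (-2/3 - P/9) = 1/9 - P/9)
b(f) = -f/9 (b(f) = (1/9 - 1/9*2)*f = (1/9 - 2/9)*f = -f/9)
b(Y(-1, -3))*(-115) = -(4 + 3*(-3)*(-1))/9*(-115) = -(4 + 9)/9*(-115) = -1/9*13*(-115) = -13/9*(-115) = 1495/9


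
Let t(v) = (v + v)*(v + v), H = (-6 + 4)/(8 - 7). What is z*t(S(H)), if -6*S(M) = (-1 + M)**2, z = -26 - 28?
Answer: -486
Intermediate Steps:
H = -2 (H = -2/1 = -2*1 = -2)
z = -54
S(M) = -(-1 + M)**2/6
t(v) = 4*v**2 (t(v) = (2*v)*(2*v) = 4*v**2)
z*t(S(H)) = -216*(-(-1 - 2)**2/6)**2 = -216*(-1/6*(-3)**2)**2 = -216*(-1/6*9)**2 = -216*(-3/2)**2 = -216*9/4 = -54*9 = -486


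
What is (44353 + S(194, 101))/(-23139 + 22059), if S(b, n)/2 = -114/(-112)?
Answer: -1241941/30240 ≈ -41.069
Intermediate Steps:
S(b, n) = 57/28 (S(b, n) = 2*(-114/(-112)) = 2*(-114*(-1/112)) = 2*(57/56) = 57/28)
(44353 + S(194, 101))/(-23139 + 22059) = (44353 + 57/28)/(-23139 + 22059) = (1241941/28)/(-1080) = (1241941/28)*(-1/1080) = -1241941/30240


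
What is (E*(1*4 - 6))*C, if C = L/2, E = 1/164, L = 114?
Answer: -57/82 ≈ -0.69512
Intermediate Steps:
E = 1/164 ≈ 0.0060976
C = 57 (C = 114/2 = 114*(½) = 57)
(E*(1*4 - 6))*C = ((1*4 - 6)/164)*57 = ((4 - 6)/164)*57 = ((1/164)*(-2))*57 = -1/82*57 = -57/82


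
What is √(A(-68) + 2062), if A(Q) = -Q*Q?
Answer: I*√2562 ≈ 50.616*I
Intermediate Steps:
A(Q) = -Q²
√(A(-68) + 2062) = √(-1*(-68)² + 2062) = √(-1*4624 + 2062) = √(-4624 + 2062) = √(-2562) = I*√2562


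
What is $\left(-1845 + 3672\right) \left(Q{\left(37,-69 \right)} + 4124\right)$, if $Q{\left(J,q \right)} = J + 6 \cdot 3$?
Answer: $7635033$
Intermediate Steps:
$Q{\left(J,q \right)} = 18 + J$ ($Q{\left(J,q \right)} = J + 18 = 18 + J$)
$\left(-1845 + 3672\right) \left(Q{\left(37,-69 \right)} + 4124\right) = \left(-1845 + 3672\right) \left(\left(18 + 37\right) + 4124\right) = 1827 \left(55 + 4124\right) = 1827 \cdot 4179 = 7635033$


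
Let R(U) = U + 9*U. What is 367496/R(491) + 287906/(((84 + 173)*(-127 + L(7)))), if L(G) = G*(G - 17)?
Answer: 8596168262/124294195 ≈ 69.160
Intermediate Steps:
L(G) = G*(-17 + G)
R(U) = 10*U
367496/R(491) + 287906/(((84 + 173)*(-127 + L(7)))) = 367496/((10*491)) + 287906/(((84 + 173)*(-127 + 7*(-17 + 7)))) = 367496/4910 + 287906/((257*(-127 + 7*(-10)))) = 367496*(1/4910) + 287906/((257*(-127 - 70))) = 183748/2455 + 287906/((257*(-197))) = 183748/2455 + 287906/(-50629) = 183748/2455 + 287906*(-1/50629) = 183748/2455 - 287906/50629 = 8596168262/124294195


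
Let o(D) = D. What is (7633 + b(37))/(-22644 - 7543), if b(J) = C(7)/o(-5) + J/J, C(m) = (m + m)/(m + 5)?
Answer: -229013/905610 ≈ -0.25288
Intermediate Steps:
C(m) = 2*m/(5 + m) (C(m) = (2*m)/(5 + m) = 2*m/(5 + m))
b(J) = 23/30 (b(J) = (2*7/(5 + 7))/(-5) + J/J = (2*7/12)*(-⅕) + 1 = (2*7*(1/12))*(-⅕) + 1 = (7/6)*(-⅕) + 1 = -7/30 + 1 = 23/30)
(7633 + b(37))/(-22644 - 7543) = (7633 + 23/30)/(-22644 - 7543) = (229013/30)/(-30187) = (229013/30)*(-1/30187) = -229013/905610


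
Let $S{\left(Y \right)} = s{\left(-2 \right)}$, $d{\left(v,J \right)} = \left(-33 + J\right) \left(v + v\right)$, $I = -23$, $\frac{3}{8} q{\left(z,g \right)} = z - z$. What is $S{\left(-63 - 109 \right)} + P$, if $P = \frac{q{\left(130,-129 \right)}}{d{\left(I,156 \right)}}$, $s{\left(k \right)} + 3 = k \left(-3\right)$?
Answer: $3$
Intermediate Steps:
$q{\left(z,g \right)} = 0$ ($q{\left(z,g \right)} = \frac{8 \left(z - z\right)}{3} = \frac{8}{3} \cdot 0 = 0$)
$s{\left(k \right)} = -3 - 3 k$ ($s{\left(k \right)} = -3 + k \left(-3\right) = -3 - 3 k$)
$d{\left(v,J \right)} = 2 v \left(-33 + J\right)$ ($d{\left(v,J \right)} = \left(-33 + J\right) 2 v = 2 v \left(-33 + J\right)$)
$S{\left(Y \right)} = 3$ ($S{\left(Y \right)} = -3 - -6 = -3 + 6 = 3$)
$P = 0$ ($P = \frac{0}{2 \left(-23\right) \left(-33 + 156\right)} = \frac{0}{2 \left(-23\right) 123} = \frac{0}{-5658} = 0 \left(- \frac{1}{5658}\right) = 0$)
$S{\left(-63 - 109 \right)} + P = 3 + 0 = 3$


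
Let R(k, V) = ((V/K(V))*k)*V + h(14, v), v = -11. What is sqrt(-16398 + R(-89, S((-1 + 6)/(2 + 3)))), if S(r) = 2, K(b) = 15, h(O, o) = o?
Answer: I*sqrt(3697365)/15 ≈ 128.19*I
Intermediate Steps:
R(k, V) = -11 + k*V**2/15 (R(k, V) = ((V/15)*k)*V - 11 = (V*k/15)*V - 11 = k*V**2/15 - 11 = -11 + k*V**2/15)
sqrt(-16398 + R(-89, S((-1 + 6)/(2 + 3)))) = sqrt(-16398 + (-11 + (1/15)*(-89)*2**2)) = sqrt(-16398 + (-11 + (1/15)*(-89)*4)) = sqrt(-16398 + (-11 - 356/15)) = sqrt(-16398 - 521/15) = sqrt(-246491/15) = I*sqrt(3697365)/15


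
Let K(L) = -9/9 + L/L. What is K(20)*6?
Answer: 0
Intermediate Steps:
K(L) = 0 (K(L) = -9*⅑ + 1 = -1 + 1 = 0)
K(20)*6 = 0*6 = 0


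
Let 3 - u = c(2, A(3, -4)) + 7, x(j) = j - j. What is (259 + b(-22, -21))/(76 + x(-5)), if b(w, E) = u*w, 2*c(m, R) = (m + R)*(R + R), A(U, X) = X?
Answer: 523/76 ≈ 6.8816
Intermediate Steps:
x(j) = 0
c(m, R) = R*(R + m) (c(m, R) = ((m + R)*(R + R))/2 = ((R + m)*(2*R))/2 = (2*R*(R + m))/2 = R*(R + m))
u = -12 (u = 3 - (-4*(-4 + 2) + 7) = 3 - (-4*(-2) + 7) = 3 - (8 + 7) = 3 - 1*15 = 3 - 15 = -12)
b(w, E) = -12*w
(259 + b(-22, -21))/(76 + x(-5)) = (259 - 12*(-22))/(76 + 0) = (259 + 264)/76 = 523*(1/76) = 523/76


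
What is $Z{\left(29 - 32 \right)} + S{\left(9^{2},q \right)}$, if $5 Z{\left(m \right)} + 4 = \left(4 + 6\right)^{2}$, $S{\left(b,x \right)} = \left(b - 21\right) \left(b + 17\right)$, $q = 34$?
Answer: $\frac{29496}{5} \approx 5899.2$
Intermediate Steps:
$S{\left(b,x \right)} = \left(-21 + b\right) \left(17 + b\right)$
$Z{\left(m \right)} = \frac{96}{5}$ ($Z{\left(m \right)} = - \frac{4}{5} + \frac{\left(4 + 6\right)^{2}}{5} = - \frac{4}{5} + \frac{10^{2}}{5} = - \frac{4}{5} + \frac{1}{5} \cdot 100 = - \frac{4}{5} + 20 = \frac{96}{5}$)
$Z{\left(29 - 32 \right)} + S{\left(9^{2},q \right)} = \frac{96}{5} - \left(357 - 6561 + 324\right) = \frac{96}{5} - \left(681 - 6561\right) = \frac{96}{5} - -5880 = \frac{96}{5} + 5880 = \frac{29496}{5}$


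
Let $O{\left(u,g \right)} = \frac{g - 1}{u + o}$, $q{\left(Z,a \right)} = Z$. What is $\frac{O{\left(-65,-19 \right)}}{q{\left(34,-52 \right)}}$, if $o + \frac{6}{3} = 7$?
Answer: $\frac{1}{102} \approx 0.0098039$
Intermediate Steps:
$o = 5$ ($o = -2 + 7 = 5$)
$O{\left(u,g \right)} = \frac{-1 + g}{5 + u}$ ($O{\left(u,g \right)} = \frac{g - 1}{u + 5} = \frac{-1 + g}{5 + u}$)
$\frac{O{\left(-65,-19 \right)}}{q{\left(34,-52 \right)}} = \frac{\frac{1}{5 - 65} \left(-1 - 19\right)}{34} = \frac{1}{-60} \left(-20\right) \frac{1}{34} = \left(- \frac{1}{60}\right) \left(-20\right) \frac{1}{34} = \frac{1}{3} \cdot \frac{1}{34} = \frac{1}{102}$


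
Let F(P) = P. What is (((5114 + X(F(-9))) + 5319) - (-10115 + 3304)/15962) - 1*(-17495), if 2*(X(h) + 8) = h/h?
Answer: 222836916/7981 ≈ 27921.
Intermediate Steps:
X(h) = -15/2 (X(h) = -8 + (h/h)/2 = -8 + (1/2)*1 = -8 + 1/2 = -15/2)
(((5114 + X(F(-9))) + 5319) - (-10115 + 3304)/15962) - 1*(-17495) = (((5114 - 15/2) + 5319) - (-10115 + 3304)/15962) - 1*(-17495) = ((10213/2 + 5319) - (-6811)/15962) + 17495 = (20851/2 - 1*(-6811/15962)) + 17495 = (20851/2 + 6811/15962) + 17495 = 83209321/7981 + 17495 = 222836916/7981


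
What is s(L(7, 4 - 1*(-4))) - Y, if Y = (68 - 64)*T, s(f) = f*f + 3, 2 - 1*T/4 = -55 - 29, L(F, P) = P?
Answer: -1309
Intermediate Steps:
T = 344 (T = 8 - 4*(-55 - 29) = 8 - 4*(-84) = 8 + 336 = 344)
s(f) = 3 + f² (s(f) = f² + 3 = 3 + f²)
Y = 1376 (Y = (68 - 64)*344 = 4*344 = 1376)
s(L(7, 4 - 1*(-4))) - Y = (3 + (4 - 1*(-4))²) - 1*1376 = (3 + (4 + 4)²) - 1376 = (3 + 8²) - 1376 = (3 + 64) - 1376 = 67 - 1376 = -1309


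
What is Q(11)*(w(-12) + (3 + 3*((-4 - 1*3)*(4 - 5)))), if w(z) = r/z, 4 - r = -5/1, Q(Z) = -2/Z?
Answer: -93/22 ≈ -4.2273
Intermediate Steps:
r = 9 (r = 4 - (-5)/1 = 4 - (-5) = 4 - 1*(-5) = 4 + 5 = 9)
w(z) = 9/z
Q(11)*(w(-12) + (3 + 3*((-4 - 1*3)*(4 - 5)))) = (-2/11)*(9/(-12) + (3 + 3*((-4 - 1*3)*(4 - 5)))) = (-2*1/11)*(9*(-1/12) + (3 + 3*((-4 - 3)*(-1)))) = -2*(-¾ + (3 + 3*(-7*(-1))))/11 = -2*(-¾ + (3 + 3*7))/11 = -2*(-¾ + (3 + 21))/11 = -2*(-¾ + 24)/11 = -2/11*93/4 = -93/22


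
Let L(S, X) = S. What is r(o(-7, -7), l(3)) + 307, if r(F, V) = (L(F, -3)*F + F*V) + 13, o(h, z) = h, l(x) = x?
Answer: 348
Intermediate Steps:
r(F, V) = 13 + F² + F*V (r(F, V) = (F*F + F*V) + 13 = (F² + F*V) + 13 = 13 + F² + F*V)
r(o(-7, -7), l(3)) + 307 = (13 + (-7)² - 7*3) + 307 = (13 + 49 - 21) + 307 = 41 + 307 = 348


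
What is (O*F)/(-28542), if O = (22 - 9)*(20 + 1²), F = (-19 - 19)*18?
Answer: 31122/4757 ≈ 6.5424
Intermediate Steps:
F = -684 (F = -38*18 = -684)
O = 273 (O = 13*(20 + 1) = 13*21 = 273)
(O*F)/(-28542) = (273*(-684))/(-28542) = -186732*(-1/28542) = 31122/4757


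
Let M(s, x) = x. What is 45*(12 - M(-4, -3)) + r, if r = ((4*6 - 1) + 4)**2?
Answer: 1404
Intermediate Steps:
r = 729 (r = ((24 - 1) + 4)**2 = (23 + 4)**2 = 27**2 = 729)
45*(12 - M(-4, -3)) + r = 45*(12 - 1*(-3)) + 729 = 45*(12 + 3) + 729 = 45*15 + 729 = 675 + 729 = 1404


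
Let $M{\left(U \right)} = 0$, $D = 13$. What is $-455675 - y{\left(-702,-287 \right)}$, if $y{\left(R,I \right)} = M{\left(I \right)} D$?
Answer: $-455675$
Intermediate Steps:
$y{\left(R,I \right)} = 0$ ($y{\left(R,I \right)} = 0 \cdot 13 = 0$)
$-455675 - y{\left(-702,-287 \right)} = -455675 - 0 = -455675 + 0 = -455675$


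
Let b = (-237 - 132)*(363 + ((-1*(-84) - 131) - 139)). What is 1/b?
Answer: -1/65313 ≈ -1.5311e-5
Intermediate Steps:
b = -65313 (b = -369*(363 + ((84 - 131) - 139)) = -369*(363 + (-47 - 139)) = -369*(363 - 186) = -369*177 = -65313)
1/b = 1/(-65313) = -1/65313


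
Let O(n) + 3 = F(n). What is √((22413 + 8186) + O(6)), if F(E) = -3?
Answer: √30593 ≈ 174.91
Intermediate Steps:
O(n) = -6 (O(n) = -3 - 3 = -6)
√((22413 + 8186) + O(6)) = √((22413 + 8186) - 6) = √(30599 - 6) = √30593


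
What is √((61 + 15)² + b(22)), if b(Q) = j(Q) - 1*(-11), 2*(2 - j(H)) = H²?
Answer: 43*√3 ≈ 74.478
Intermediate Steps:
j(H) = 2 - H²/2
b(Q) = 13 - Q²/2 (b(Q) = (2 - Q²/2) - 1*(-11) = (2 - Q²/2) + 11 = 13 - Q²/2)
√((61 + 15)² + b(22)) = √((61 + 15)² + (13 - ½*22²)) = √(76² + (13 - ½*484)) = √(5776 + (13 - 242)) = √(5776 - 229) = √5547 = 43*√3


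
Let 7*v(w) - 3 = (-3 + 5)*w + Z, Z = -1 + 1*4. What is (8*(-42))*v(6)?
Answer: -864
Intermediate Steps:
Z = 3 (Z = -1 + 4 = 3)
v(w) = 6/7 + 2*w/7 (v(w) = 3/7 + ((-3 + 5)*w + 3)/7 = 3/7 + (2*w + 3)/7 = 3/7 + (3 + 2*w)/7 = 3/7 + (3/7 + 2*w/7) = 6/7 + 2*w/7)
(8*(-42))*v(6) = (8*(-42))*(6/7 + (2/7)*6) = -336*(6/7 + 12/7) = -336*18/7 = -864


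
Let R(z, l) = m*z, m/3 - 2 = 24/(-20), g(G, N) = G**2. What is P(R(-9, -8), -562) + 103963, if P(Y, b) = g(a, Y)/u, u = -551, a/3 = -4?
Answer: 57283469/551 ≈ 1.0396e+5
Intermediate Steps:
a = -12 (a = 3*(-4) = -12)
m = 12/5 (m = 6 + 3*(24/(-20)) = 6 + 3*(24*(-1/20)) = 6 + 3*(-6/5) = 6 - 18/5 = 12/5 ≈ 2.4000)
R(z, l) = 12*z/5
P(Y, b) = -144/551 (P(Y, b) = (-12)**2/(-551) = 144*(-1/551) = -144/551)
P(R(-9, -8), -562) + 103963 = -144/551 + 103963 = 57283469/551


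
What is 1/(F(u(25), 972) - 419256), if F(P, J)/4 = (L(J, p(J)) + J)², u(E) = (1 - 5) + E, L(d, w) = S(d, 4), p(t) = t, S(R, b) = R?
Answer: 1/14697288 ≈ 6.8040e-8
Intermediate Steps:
L(d, w) = d
u(E) = -4 + E
F(P, J) = 16*J² (F(P, J) = 4*(J + J)² = 4*(2*J)² = 4*(4*J²) = 16*J²)
1/(F(u(25), 972) - 419256) = 1/(16*972² - 419256) = 1/(16*944784 - 419256) = 1/(15116544 - 419256) = 1/14697288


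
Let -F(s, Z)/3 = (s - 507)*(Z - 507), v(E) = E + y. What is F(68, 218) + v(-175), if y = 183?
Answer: -380605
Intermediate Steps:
v(E) = 183 + E (v(E) = E + 183 = 183 + E)
F(s, Z) = -3*(-507 + Z)*(-507 + s) (F(s, Z) = -3*(s - 507)*(Z - 507) = -3*(-507 + s)*(-507 + Z) = -3*(-507 + Z)*(-507 + s))
F(68, 218) + v(-175) = (-771147 + 1521*218 + 1521*68 - 3*218*68) + (183 - 175) = (-771147 + 331578 + 103428 - 44472) + 8 = -380613 + 8 = -380605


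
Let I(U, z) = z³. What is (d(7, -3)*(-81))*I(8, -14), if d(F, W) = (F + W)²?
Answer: 3556224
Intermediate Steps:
(d(7, -3)*(-81))*I(8, -14) = ((7 - 3)²*(-81))*(-14)³ = (4²*(-81))*(-2744) = (16*(-81))*(-2744) = -1296*(-2744) = 3556224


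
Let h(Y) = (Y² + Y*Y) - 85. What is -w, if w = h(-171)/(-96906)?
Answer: 58397/96906 ≈ 0.60262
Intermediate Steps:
h(Y) = -85 + 2*Y² (h(Y) = (Y² + Y²) - 85 = 2*Y² - 85 = -85 + 2*Y²)
w = -58397/96906 (w = (-85 + 2*(-171)²)/(-96906) = (-85 + 2*29241)*(-1/96906) = (-85 + 58482)*(-1/96906) = 58397*(-1/96906) = -58397/96906 ≈ -0.60262)
-w = -1*(-58397/96906) = 58397/96906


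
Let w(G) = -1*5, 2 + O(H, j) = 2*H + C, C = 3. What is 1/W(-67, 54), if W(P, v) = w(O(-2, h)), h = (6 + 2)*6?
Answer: -1/5 ≈ -0.20000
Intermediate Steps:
h = 48 (h = 8*6 = 48)
O(H, j) = 1 + 2*H (O(H, j) = -2 + (2*H + 3) = -2 + (3 + 2*H) = 1 + 2*H)
w(G) = -5
W(P, v) = -5
1/W(-67, 54) = 1/(-5) = -1/5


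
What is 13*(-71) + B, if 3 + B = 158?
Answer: -768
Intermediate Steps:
B = 155 (B = -3 + 158 = 155)
13*(-71) + B = 13*(-71) + 155 = -923 + 155 = -768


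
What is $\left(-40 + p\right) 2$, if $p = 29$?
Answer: $-22$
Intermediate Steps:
$\left(-40 + p\right) 2 = \left(-40 + 29\right) 2 = \left(-11\right) 2 = -22$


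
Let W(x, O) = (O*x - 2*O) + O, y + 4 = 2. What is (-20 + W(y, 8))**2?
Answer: 1936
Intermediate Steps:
y = -2 (y = -4 + 2 = -2)
W(x, O) = -O + O*x (W(x, O) = (-2*O + O*x) + O = -O + O*x)
(-20 + W(y, 8))**2 = (-20 + 8*(-1 - 2))**2 = (-20 + 8*(-3))**2 = (-20 - 24)**2 = (-44)**2 = 1936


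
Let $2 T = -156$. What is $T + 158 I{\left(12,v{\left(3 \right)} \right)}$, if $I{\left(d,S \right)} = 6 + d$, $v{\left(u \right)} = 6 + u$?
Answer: $2766$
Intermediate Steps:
$T = -78$ ($T = \frac{1}{2} \left(-156\right) = -78$)
$T + 158 I{\left(12,v{\left(3 \right)} \right)} = -78 + 158 \left(6 + 12\right) = -78 + 158 \cdot 18 = -78 + 2844 = 2766$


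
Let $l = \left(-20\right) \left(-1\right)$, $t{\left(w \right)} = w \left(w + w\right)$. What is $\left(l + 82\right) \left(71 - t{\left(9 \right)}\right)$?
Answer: $-9282$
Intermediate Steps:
$t{\left(w \right)} = 2 w^{2}$ ($t{\left(w \right)} = w 2 w = 2 w^{2}$)
$l = 20$
$\left(l + 82\right) \left(71 - t{\left(9 \right)}\right) = \left(20 + 82\right) \left(71 - 2 \cdot 9^{2}\right) = 102 \left(71 - 2 \cdot 81\right) = 102 \left(71 - 162\right) = 102 \left(-91\right) = -9282$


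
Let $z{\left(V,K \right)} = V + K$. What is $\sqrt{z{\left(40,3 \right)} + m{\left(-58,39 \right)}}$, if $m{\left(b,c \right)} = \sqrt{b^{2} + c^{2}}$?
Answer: $\sqrt{43 + \sqrt{4885}} \approx 10.625$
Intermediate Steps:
$z{\left(V,K \right)} = K + V$
$\sqrt{z{\left(40,3 \right)} + m{\left(-58,39 \right)}} = \sqrt{\left(3 + 40\right) + \sqrt{\left(-58\right)^{2} + 39^{2}}} = \sqrt{43 + \sqrt{3364 + 1521}} = \sqrt{43 + \sqrt{4885}}$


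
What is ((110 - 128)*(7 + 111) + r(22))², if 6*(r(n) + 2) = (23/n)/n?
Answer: 38116806602161/8433216 ≈ 4.5198e+6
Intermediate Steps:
r(n) = -2 + 23/(6*n²) (r(n) = -2 + ((23/n)/n)/6 = -2 + (23/n²)/6 = -2 + 23/(6*n²))
((110 - 128)*(7 + 111) + r(22))² = ((110 - 128)*(7 + 111) + (-2 + (23/6)/22²))² = (-18*118 + (-2 + (23/6)*(1/484)))² = (-2124 + (-2 + 23/2904))² = (-2124 - 5785/2904)² = (-6173881/2904)² = 38116806602161/8433216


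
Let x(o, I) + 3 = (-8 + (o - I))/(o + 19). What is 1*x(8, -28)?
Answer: -53/27 ≈ -1.9630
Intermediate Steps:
x(o, I) = -3 + (-8 + o - I)/(19 + o) (x(o, I) = -3 + (-8 + (o - I))/(o + 19) = -3 + (-8 + o - I)/(19 + o))
1*x(8, -28) = 1*((-65 - 1*(-28) - 2*8)/(19 + 8)) = 1*((-65 + 28 - 16)/27) = 1*((1/27)*(-53)) = 1*(-53/27) = -53/27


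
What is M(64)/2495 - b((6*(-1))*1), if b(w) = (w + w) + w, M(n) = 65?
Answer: 8995/499 ≈ 18.026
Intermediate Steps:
b(w) = 3*w (b(w) = 2*w + w = 3*w)
M(64)/2495 - b((6*(-1))*1) = 65/2495 - 3*(6*(-1))*1 = 65*(1/2495) - 3*(-6*1) = 13/499 - 3*(-6) = 13/499 - 1*(-18) = 13/499 + 18 = 8995/499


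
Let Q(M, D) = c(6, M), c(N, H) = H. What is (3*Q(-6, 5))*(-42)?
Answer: 756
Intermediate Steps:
Q(M, D) = M
(3*Q(-6, 5))*(-42) = (3*(-6))*(-42) = -18*(-42) = 756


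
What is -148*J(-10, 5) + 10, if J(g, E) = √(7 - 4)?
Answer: 10 - 148*√3 ≈ -246.34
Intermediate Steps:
J(g, E) = √3
-148*J(-10, 5) + 10 = -148*√3 + 10 = 10 - 148*√3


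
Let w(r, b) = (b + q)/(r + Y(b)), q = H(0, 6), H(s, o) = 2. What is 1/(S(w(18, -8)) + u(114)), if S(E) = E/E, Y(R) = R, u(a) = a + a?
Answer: 1/229 ≈ 0.0043668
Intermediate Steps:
u(a) = 2*a
q = 2
w(r, b) = (2 + b)/(b + r) (w(r, b) = (b + 2)/(r + b) = (2 + b)/(b + r))
S(E) = 1
1/(S(w(18, -8)) + u(114)) = 1/(1 + 2*114) = 1/(1 + 228) = 1/229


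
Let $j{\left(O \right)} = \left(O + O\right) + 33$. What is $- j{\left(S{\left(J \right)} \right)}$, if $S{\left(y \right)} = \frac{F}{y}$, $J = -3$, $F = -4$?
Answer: $- \frac{107}{3} \approx -35.667$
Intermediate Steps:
$S{\left(y \right)} = - \frac{4}{y}$
$j{\left(O \right)} = 33 + 2 O$ ($j{\left(O \right)} = 2 O + 33 = 33 + 2 O$)
$- j{\left(S{\left(J \right)} \right)} = - (33 + 2 \left(- \frac{4}{-3}\right)) = - (33 + 2 \left(\left(-4\right) \left(- \frac{1}{3}\right)\right)) = - (33 + 2 \cdot \frac{4}{3}) = - (33 + \frac{8}{3}) = \left(-1\right) \frac{107}{3} = - \frac{107}{3}$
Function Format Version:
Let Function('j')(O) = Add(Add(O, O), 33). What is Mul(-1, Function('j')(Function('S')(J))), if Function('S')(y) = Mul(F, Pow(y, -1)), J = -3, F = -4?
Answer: Rational(-107, 3) ≈ -35.667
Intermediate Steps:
Function('S')(y) = Mul(-4, Pow(y, -1))
Function('j')(O) = Add(33, Mul(2, O)) (Function('j')(O) = Add(Mul(2, O), 33) = Add(33, Mul(2, O)))
Mul(-1, Function('j')(Function('S')(J))) = Mul(-1, Add(33, Mul(2, Mul(-4, Pow(-3, -1))))) = Mul(-1, Add(33, Mul(2, Mul(-4, Rational(-1, 3))))) = Mul(-1, Add(33, Mul(2, Rational(4, 3)))) = Mul(-1, Add(33, Rational(8, 3))) = Mul(-1, Rational(107, 3)) = Rational(-107, 3)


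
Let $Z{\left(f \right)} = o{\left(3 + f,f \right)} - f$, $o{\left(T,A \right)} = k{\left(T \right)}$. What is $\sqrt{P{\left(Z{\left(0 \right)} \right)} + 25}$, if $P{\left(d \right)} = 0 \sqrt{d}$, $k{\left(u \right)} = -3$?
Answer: $5$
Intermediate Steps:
$o{\left(T,A \right)} = -3$
$Z{\left(f \right)} = -3 - f$
$P{\left(d \right)} = 0$
$\sqrt{P{\left(Z{\left(0 \right)} \right)} + 25} = \sqrt{0 + 25} = \sqrt{25} = 5$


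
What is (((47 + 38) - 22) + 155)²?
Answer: 47524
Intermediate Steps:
(((47 + 38) - 22) + 155)² = ((85 - 22) + 155)² = (63 + 155)² = 218² = 47524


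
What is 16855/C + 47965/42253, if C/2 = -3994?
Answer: -329029895/337516964 ≈ -0.97485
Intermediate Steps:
C = -7988 (C = 2*(-3994) = -7988)
16855/C + 47965/42253 = 16855/(-7988) + 47965/42253 = 16855*(-1/7988) + 47965*(1/42253) = -16855/7988 + 47965/42253 = -329029895/337516964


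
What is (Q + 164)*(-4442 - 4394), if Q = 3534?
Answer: -32675528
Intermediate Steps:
(Q + 164)*(-4442 - 4394) = (3534 + 164)*(-4442 - 4394) = 3698*(-8836) = -32675528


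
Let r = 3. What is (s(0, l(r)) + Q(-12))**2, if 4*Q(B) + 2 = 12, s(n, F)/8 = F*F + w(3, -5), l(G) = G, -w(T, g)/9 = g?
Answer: 755161/4 ≈ 1.8879e+5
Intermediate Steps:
w(T, g) = -9*g
s(n, F) = 360 + 8*F**2 (s(n, F) = 8*(F*F - 9*(-5)) = 8*(F**2 + 45) = 8*(45 + F**2) = 360 + 8*F**2)
Q(B) = 5/2 (Q(B) = -1/2 + (1/4)*12 = -1/2 + 3 = 5/2)
(s(0, l(r)) + Q(-12))**2 = ((360 + 8*3**2) + 5/2)**2 = ((360 + 8*9) + 5/2)**2 = ((360 + 72) + 5/2)**2 = (432 + 5/2)**2 = (869/2)**2 = 755161/4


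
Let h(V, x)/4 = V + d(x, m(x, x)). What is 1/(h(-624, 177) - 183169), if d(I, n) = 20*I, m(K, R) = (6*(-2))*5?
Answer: -1/171505 ≈ -5.8307e-6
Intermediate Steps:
m(K, R) = -60 (m(K, R) = -12*5 = -60)
h(V, x) = 4*V + 80*x (h(V, x) = 4*(V + 20*x) = 4*V + 80*x)
1/(h(-624, 177) - 183169) = 1/((4*(-624) + 80*177) - 183169) = 1/((-2496 + 14160) - 183169) = 1/(11664 - 183169) = 1/(-171505) = -1/171505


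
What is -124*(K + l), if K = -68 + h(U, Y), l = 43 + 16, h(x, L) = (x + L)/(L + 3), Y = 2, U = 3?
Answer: 992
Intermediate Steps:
h(x, L) = (L + x)/(3 + L)
l = 59
K = -67 (K = -68 + (2 + 3)/(3 + 2) = -68 + 5/5 = -68 + (1/5)*5 = -68 + 1 = -67)
-124*(K + l) = -124*(-67 + 59) = -124*(-8) = 992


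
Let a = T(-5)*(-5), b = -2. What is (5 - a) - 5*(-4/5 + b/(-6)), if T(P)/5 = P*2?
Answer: -728/3 ≈ -242.67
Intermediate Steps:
T(P) = 10*P (T(P) = 5*(P*2) = 5*(2*P) = 10*P)
a = 250 (a = (10*(-5))*(-5) = -50*(-5) = 250)
(5 - a) - 5*(-4/5 + b/(-6)) = (5 - 1*250) - 5*(-4/5 - 2/(-6)) = (5 - 250) - 5*(-4*1/5 - 2*(-1/6)) = -245 - 5*(-4/5 + 1/3) = -245 - 5*(-7/15) = -245 + 7/3 = -728/3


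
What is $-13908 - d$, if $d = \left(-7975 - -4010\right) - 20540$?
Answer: $10597$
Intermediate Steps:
$d = -24505$ ($d = \left(-7975 + 4010\right) - 20540 = -3965 - 20540 = -24505$)
$-13908 - d = -13908 - -24505 = -13908 + 24505 = 10597$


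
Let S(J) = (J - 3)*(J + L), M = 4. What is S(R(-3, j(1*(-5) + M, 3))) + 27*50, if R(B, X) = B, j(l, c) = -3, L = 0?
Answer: 1368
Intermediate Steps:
S(J) = J*(-3 + J) (S(J) = (J - 3)*(J + 0) = (-3 + J)*J = J*(-3 + J))
S(R(-3, j(1*(-5) + M, 3))) + 27*50 = -3*(-3 - 3) + 27*50 = -3*(-6) + 1350 = 18 + 1350 = 1368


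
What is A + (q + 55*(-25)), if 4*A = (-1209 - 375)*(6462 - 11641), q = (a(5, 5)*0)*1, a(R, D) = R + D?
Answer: 2049509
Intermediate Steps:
a(R, D) = D + R
q = 0 (q = ((5 + 5)*0)*1 = (10*0)*1 = 0*1 = 0)
A = 2050884 (A = ((-1209 - 375)*(6462 - 11641))/4 = (-1584*(-5179))/4 = (1/4)*8203536 = 2050884)
A + (q + 55*(-25)) = 2050884 + (0 + 55*(-25)) = 2050884 + (0 - 1375) = 2050884 - 1375 = 2049509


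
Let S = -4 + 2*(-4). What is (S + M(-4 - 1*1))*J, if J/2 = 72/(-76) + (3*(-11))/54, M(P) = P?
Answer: 9061/171 ≈ 52.988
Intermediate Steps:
S = -12 (S = -4 - 8 = -12)
J = -533/171 (J = 2*(72/(-76) + (3*(-11))/54) = 2*(72*(-1/76) - 33*1/54) = 2*(-18/19 - 11/18) = 2*(-533/342) = -533/171 ≈ -3.1170)
(S + M(-4 - 1*1))*J = (-12 + (-4 - 1*1))*(-533/171) = (-12 + (-4 - 1))*(-533/171) = (-12 - 5)*(-533/171) = -17*(-533/171) = 9061/171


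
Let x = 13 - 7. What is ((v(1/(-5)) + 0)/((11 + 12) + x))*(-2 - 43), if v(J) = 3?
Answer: -135/29 ≈ -4.6552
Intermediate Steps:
x = 6
((v(1/(-5)) + 0)/((11 + 12) + x))*(-2 - 43) = ((3 + 0)/((11 + 12) + 6))*(-2 - 43) = (3/(23 + 6))*(-45) = (3/29)*(-45) = -135/29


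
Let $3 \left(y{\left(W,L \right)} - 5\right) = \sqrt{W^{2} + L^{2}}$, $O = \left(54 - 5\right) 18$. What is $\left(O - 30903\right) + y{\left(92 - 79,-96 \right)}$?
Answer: $-30016 + \frac{\sqrt{9385}}{3} \approx -29984.0$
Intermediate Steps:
$O = 882$ ($O = 49 \cdot 18 = 882$)
$y{\left(W,L \right)} = 5 + \frac{\sqrt{L^{2} + W^{2}}}{3}$ ($y{\left(W,L \right)} = 5 + \frac{\sqrt{W^{2} + L^{2}}}{3} = 5 + \frac{\sqrt{L^{2} + W^{2}}}{3}$)
$\left(O - 30903\right) + y{\left(92 - 79,-96 \right)} = \left(882 - 30903\right) + \left(5 + \frac{\sqrt{\left(-96\right)^{2} + \left(92 - 79\right)^{2}}}{3}\right) = -30021 + \left(5 + \frac{\sqrt{9216 + \left(92 - 79\right)^{2}}}{3}\right) = -30021 + \left(5 + \frac{\sqrt{9216 + 13^{2}}}{3}\right) = -30021 + \left(5 + \frac{\sqrt{9216 + 169}}{3}\right) = -30021 + \left(5 + \frac{\sqrt{9385}}{3}\right) = -30016 + \frac{\sqrt{9385}}{3}$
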